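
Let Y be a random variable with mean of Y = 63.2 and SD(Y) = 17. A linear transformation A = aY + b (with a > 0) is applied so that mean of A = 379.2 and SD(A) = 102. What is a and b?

SD(A) = a·SD(Y) (a > 0), so a = 102/17 = 6.
mean of A = a·mean of Y + b, so b = 379.2 − 6·63.2 = 0.

a = 6, b = 0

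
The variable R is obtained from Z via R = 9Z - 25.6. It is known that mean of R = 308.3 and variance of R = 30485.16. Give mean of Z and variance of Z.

mean of Z = 37.1, variance of Z = 376.36

From R = 9Z - 25.6: mean of R = a·mean of Z + b, so mean of Z = (mean of R − b)/a = (308.3 − (-25.6))/9 = 37.1.
variance of R = a²·variance of Z, so variance of Z = 30485.16/9² = 376.36.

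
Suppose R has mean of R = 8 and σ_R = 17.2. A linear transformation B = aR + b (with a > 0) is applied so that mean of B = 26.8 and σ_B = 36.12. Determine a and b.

σ_B = a·σ_R (a > 0), so a = 36.12/17.2 = 2.1.
mean of B = a·mean of R + b, so b = 26.8 − 2.1·8 = 10.

a = 2.1, b = 10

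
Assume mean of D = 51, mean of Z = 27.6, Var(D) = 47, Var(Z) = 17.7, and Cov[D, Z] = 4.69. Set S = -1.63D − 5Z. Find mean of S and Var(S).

mean of S = (-1.63)·mean of D + (-5)·mean of Z = (-1.63)·51 + (-5)·27.6 = -221.13.
Var(S) = a²·Var(D) + b²·Var(Z) + 2ab·Cov[D, Z] with a = -1.63, b = -5.
= (-1.63)²·47 + (-5)²·17.7 + 2·(-1.63)·(-5)·4.69
= 124.8743 + 442.5 + 76.447 = 643.8213.

mean of S = -221.13, Var(S) = 643.8213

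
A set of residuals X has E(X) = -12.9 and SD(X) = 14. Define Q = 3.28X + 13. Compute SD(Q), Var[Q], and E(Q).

Q = 3.28X + 13 is linear with a = 3.28, b = 13.
SD(Q) = |a|·SD(X) = |3.28|·14 = 45.92.
Var[X] = 14² = 196.
Var[Q] = a²·Var[X] = 3.28²·196 = 2108.6464 (the additive constant 13 does not affect variance).
E(Q) = a·E(X) + b = 3.28·(-12.9) + 13 = -29.312.

SD(Q) = 45.92, Var[Q] = 2108.6464, E(Q) = -29.312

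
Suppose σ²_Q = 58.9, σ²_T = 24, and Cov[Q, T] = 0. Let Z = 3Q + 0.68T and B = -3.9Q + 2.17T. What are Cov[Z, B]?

Cov[Z, B] = -653.7156

By bilinearity, Cov[Z, B] = ac·σ²_Q + bd·σ²_T + (ad+bc)·Cov[Q, T], with a=3, b=0.68, c=-3.9, d=2.17.
ac·σ²_Q = 3·(-3.9)·58.9 = -689.13
bd·σ²_T = 0.68·2.17·24 = 35.4144
(ad+bc)·Cov[Q, T] = (3.858)·0 = 0
Cov[Z, B] = -689.13 + 35.4144 + 0 = -653.7156.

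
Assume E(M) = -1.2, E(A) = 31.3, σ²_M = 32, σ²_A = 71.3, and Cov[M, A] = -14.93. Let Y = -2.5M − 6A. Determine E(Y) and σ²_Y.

E(Y) = (-2.5)·E(M) + (-6)·E(A) = (-2.5)·(-1.2) + (-6)·31.3 = -184.8.
σ²_Y = a²·σ²_M + b²·σ²_A + 2ab·Cov[M, A] with a = -2.5, b = -6.
= (-2.5)²·32 + (-6)²·71.3 + 2·(-2.5)·(-6)·(-14.93)
= 200 + 2566.8 + (-447.9) = 2318.9.

E(Y) = -184.8, σ²_Y = 2318.9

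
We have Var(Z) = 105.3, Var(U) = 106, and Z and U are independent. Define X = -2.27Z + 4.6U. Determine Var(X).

Var(X) = 2785.56037

Var(X) = a²·Var(Z) + b²·Var(U) + 2ab·Cov(Z, U) with a = -2.27, b = 4.6.
Independence gives Cov(Z, U) = 0.
= (-2.27)²·105.3 + 4.6²·106 + 2·(-2.27)·4.6·0
= 542.60037 + 2242.96 + 0 = 2785.56037.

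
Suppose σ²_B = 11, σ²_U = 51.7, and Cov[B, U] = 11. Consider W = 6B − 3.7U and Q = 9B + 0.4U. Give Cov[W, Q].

Cov[W, Q] = 177.584

By bilinearity, Cov[W, Q] = ac·σ²_B + bd·σ²_U + (ad+bc)·Cov[B, U], with a=6, b=-3.7, c=9, d=0.4.
ac·σ²_B = 6·9·11 = 594
bd·σ²_U = (-3.7)·0.4·51.7 = -76.516
(ad+bc)·Cov[B, U] = (-30.9)·11 = -339.9
Cov[W, Q] = 594 + (-76.516) + (-339.9) = 177.584.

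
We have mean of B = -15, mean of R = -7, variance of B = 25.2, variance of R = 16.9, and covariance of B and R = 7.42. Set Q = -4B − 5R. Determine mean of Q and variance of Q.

mean of Q = 95, variance of Q = 1122.5

mean of Q = (-4)·mean of B + (-5)·mean of R = (-4)·(-15) + (-5)·(-7) = 95.
variance of Q = a²·variance of B + b²·variance of R + 2ab·covariance of B and R with a = -4, b = -5.
= (-4)²·25.2 + (-5)²·16.9 + 2·(-4)·(-5)·7.42
= 403.2 + 422.5 + 296.8 = 1122.5.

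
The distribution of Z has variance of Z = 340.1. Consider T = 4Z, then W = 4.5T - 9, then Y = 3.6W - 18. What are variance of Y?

variance of Y = 1428093.504

variance of T = 4²·340.1 = 5441.6.
variance of W = 4.5²·5441.6 = 110192.4.
variance of Y = 3.6²·110192.4 = 1428093.504.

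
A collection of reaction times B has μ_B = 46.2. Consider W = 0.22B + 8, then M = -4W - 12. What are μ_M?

μ_M = -84.656

μ_W = 0.22·46.2 + 8 = 18.164.
μ_M = (-4)·18.164 + (-12) = -84.656.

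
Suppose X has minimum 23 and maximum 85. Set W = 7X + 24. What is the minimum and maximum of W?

min(W) = 185, max(W) = 619

a = 7 > 0, so min(W) = a·min(X)+b = 7·23 + 24 = 185 and max(W) = 7·85 + 24 = 619.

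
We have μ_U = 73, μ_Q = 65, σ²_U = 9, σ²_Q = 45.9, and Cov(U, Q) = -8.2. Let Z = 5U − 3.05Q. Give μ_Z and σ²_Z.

μ_Z = 5·μ_U + (-3.05)·μ_Q = 5·73 + (-3.05)·65 = 166.75.
σ²_Z = a²·σ²_U + b²·σ²_Q + 2ab·Cov(U, Q) with a = 5, b = -3.05.
= 5²·9 + (-3.05)²·45.9 + 2·5·(-3.05)·(-8.2)
= 225 + 426.98475 + 250.1 = 902.08475.

μ_Z = 166.75, σ²_Z = 902.08475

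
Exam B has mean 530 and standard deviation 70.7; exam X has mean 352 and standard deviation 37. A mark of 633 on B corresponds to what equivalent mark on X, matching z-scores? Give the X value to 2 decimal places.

z = (633 − 530)/70.7 ≈ 1.4569.
X = 352 + z·37 = 352 + (633 − 530)·37/70.7 ≈ 405.90.

X = 405.90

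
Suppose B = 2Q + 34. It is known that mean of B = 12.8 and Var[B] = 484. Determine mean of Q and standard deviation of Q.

From B = 2Q + 34: mean of B = a·mean of Q + b, so mean of Q = (mean of B − b)/a = (12.8 − 34)/2 = -10.6.
standard deviation of B = √484 = 22.
standard deviation of B = |a|·standard deviation of Q, so standard deviation of Q = 22/|2| = 11.

mean of Q = -10.6, standard deviation of Q = 11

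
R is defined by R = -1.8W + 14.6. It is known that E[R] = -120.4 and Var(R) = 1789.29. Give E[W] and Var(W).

From R = -1.8W + 14.6: E[R] = a·E[W] + b, so E[W] = (E[R] − b)/a = (-120.4 − 14.6)/(-1.8) = 75.
Var(R) = a²·Var(W), so Var(W) = 1789.29/(-1.8)² = 552.25.

E[W] = 75, Var(W) = 552.25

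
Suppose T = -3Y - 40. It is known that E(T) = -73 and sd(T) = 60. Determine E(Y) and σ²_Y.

From T = -3Y - 40: E(T) = a·E(Y) + b, so E(Y) = (E(T) − b)/a = (-73 − (-40))/(-3) = 11.
σ²_T = 60² = 3600.
σ²_T = a²·σ²_Y, so σ²_Y = 3600/(-3)² = 400.

E(Y) = 11, σ²_Y = 400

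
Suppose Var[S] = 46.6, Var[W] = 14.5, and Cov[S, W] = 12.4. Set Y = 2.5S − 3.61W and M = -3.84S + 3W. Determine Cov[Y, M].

Cov[Y, M] = -339.50124

By bilinearity, Cov[Y, M] = ac·Var[S] + bd·Var[W] + (ad+bc)·Cov[S, W], with a=2.5, b=-3.61, c=-3.84, d=3.
ac·Var[S] = 2.5·(-3.84)·46.6 = -447.36
bd·Var[W] = (-3.61)·3·14.5 = -157.035
(ad+bc)·Cov[S, W] = (21.3624)·12.4 = 264.89376
Cov[Y, M] = -447.36 + (-157.035) + 264.89376 = -339.50124.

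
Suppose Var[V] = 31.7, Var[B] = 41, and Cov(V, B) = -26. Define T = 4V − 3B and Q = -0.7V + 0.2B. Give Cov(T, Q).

By bilinearity, Cov(T, Q) = ac·Var[V] + bd·Var[B] + (ad+bc)·Cov(V, B), with a=4, b=-3, c=-0.7, d=0.2.
ac·Var[V] = 4·(-0.7)·31.7 = -88.76
bd·Var[B] = (-3)·0.2·41 = -24.6
(ad+bc)·Cov(V, B) = (2.9)·(-26) = -75.4
Cov(T, Q) = -88.76 + (-24.6) + (-75.4) = -188.76.

Cov(T, Q) = -188.76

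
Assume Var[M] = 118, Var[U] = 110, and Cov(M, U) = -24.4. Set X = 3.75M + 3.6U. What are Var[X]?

Var[X] = a²·Var[M] + b²·Var[U] + 2ab·Cov(M, U) with a = 3.75, b = 3.6.
= 3.75²·118 + 3.6²·110 + 2·3.75·3.6·(-24.4)
= 1659.375 + 1425.6 + (-658.8) = 2426.175.

Var[X] = 2426.175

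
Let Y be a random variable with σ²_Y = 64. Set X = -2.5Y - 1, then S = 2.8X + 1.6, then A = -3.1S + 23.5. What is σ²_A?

σ²_A = 30136.96

σ²_X = (-2.5)²·64 = 400.
σ²_S = 2.8²·400 = 3136.
σ²_A = (-3.1)²·3136 = 30136.96.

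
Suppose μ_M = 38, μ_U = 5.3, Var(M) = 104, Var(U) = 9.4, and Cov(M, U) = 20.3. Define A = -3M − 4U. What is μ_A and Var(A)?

μ_A = (-3)·μ_M + (-4)·μ_U = (-3)·38 + (-4)·5.3 = -135.2.
Var(A) = a²·Var(M) + b²·Var(U) + 2ab·Cov(M, U) with a = -3, b = -4.
= (-3)²·104 + (-4)²·9.4 + 2·(-3)·(-4)·20.3
= 936 + 150.4 + 487.2 = 1573.6.

μ_A = -135.2, Var(A) = 1573.6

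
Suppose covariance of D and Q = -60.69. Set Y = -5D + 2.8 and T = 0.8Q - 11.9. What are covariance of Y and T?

covariance of Y and T = a·c·covariance of D and Q = (-5)·0.8·(-60.69) = 242.76. Additive constants drop out.

covariance of Y and T = 242.76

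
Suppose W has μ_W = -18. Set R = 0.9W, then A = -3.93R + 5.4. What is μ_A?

μ_R = 0.9·(-18) = -16.2.
μ_A = (-3.93)·(-16.2) + 5.4 = 69.066.

μ_A = 69.066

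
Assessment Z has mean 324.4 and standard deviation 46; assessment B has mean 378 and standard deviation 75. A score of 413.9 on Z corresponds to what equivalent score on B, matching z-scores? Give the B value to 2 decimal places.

z = (413.9 − 324.4)/46 ≈ 1.9457.
B = 378 + z·75 = 378 + (413.9 − 324.4)·75/46 ≈ 523.92.

B = 523.92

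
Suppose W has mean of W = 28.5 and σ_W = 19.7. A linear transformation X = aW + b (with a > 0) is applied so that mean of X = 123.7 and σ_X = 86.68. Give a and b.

a = 4.4, b = -1.7

σ_X = a·σ_W (a > 0), so a = 86.68/19.7 = 4.4.
mean of X = a·mean of W + b, so b = 123.7 − 4.4·28.5 = -1.7.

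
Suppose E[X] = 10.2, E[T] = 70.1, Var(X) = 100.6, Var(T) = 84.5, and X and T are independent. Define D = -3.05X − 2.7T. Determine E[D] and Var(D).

E[D] = (-3.05)·E[X] + (-2.7)·E[T] = (-3.05)·10.2 + (-2.7)·70.1 = -220.38.
Var(D) = a²·Var(X) + b²·Var(T) + 2ab·covariance of X and T with a = -3.05, b = -2.7.
Independence gives covariance of X and T = 0.
= (-3.05)²·100.6 + (-2.7)²·84.5 + 2·(-3.05)·(-2.7)·0
= 935.8315 + 616.005 + 0 = 1551.8365.

E[D] = -220.38, Var(D) = 1551.8365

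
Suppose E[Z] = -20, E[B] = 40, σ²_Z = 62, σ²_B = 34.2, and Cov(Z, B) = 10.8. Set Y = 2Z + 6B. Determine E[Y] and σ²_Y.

E[Y] = 200, σ²_Y = 1738.4

E[Y] = 2·E[Z] + 6·E[B] = 2·(-20) + 6·40 = 200.
σ²_Y = a²·σ²_Z + b²·σ²_B + 2ab·Cov(Z, B) with a = 2, b = 6.
= 2²·62 + 6²·34.2 + 2·2·6·10.8
= 248 + 1231.2 + 259.2 = 1738.4.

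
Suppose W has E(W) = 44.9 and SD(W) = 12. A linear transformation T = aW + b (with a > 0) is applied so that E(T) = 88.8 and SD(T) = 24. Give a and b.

SD(T) = a·SD(W) (a > 0), so a = 24/12 = 2.
E(T) = a·E(W) + b, so b = 88.8 − 2·44.9 = -1.

a = 2, b = -1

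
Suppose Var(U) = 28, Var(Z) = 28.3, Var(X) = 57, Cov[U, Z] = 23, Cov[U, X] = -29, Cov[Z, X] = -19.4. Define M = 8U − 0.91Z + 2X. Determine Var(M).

Var(M) = a²·Var(U) + b²·Var(Z) + c²·Var(X) + 2ab·Cov[U, Z] + 2ac·Cov[U, X] + 2bc·Cov[Z, X], with a = 8, b = -0.91, c = 2.
= 1792 + 23.43523 + 228 + (-334.88) + (-928) + 70.616
= 851.17123.

Var(M) = 851.17123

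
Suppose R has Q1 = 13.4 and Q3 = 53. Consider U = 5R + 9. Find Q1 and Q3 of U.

Q1(U) = 76, Q3(U) = 274

a = 5 > 0: Q1(U) = a·Q1(R)+b = 76, Q3(U) = a·Q3(R)+b = 274.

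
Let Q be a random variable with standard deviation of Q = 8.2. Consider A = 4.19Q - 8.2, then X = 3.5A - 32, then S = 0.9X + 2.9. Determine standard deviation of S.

standard deviation of S = 108.2277

standard deviation of A = |4.19|·8.2 = 34.358.
standard deviation of X = |3.5|·34.358 = 120.253.
standard deviation of S = |0.9|·120.253 = 108.2277.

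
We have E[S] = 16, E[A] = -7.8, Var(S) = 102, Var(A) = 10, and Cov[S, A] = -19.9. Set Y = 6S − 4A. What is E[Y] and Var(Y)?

E[Y] = 6·E[S] + (-4)·E[A] = 6·16 + (-4)·(-7.8) = 127.2.
Var(Y) = a²·Var(S) + b²·Var(A) + 2ab·Cov[S, A] with a = 6, b = -4.
= 6²·102 + (-4)²·10 + 2·6·(-4)·(-19.9)
= 3672 + 160 + 955.2 = 4787.2.

E[Y] = 127.2, Var(Y) = 4787.2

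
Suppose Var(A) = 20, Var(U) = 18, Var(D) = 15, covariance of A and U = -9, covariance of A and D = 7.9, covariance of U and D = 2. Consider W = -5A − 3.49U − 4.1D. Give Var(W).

Var(W) = a²·Var(A) + b²·Var(U) + c²·Var(D) + 2ab·covariance of A and U + 2ac·covariance of A and D + 2bc·covariance of U and D, with a = -5, b = -3.49, c = -4.1.
= 500 + 219.2418 + 252.15 + (-314.1) + 323.9 + 57.236
= 1038.4278.

Var(W) = 1038.4278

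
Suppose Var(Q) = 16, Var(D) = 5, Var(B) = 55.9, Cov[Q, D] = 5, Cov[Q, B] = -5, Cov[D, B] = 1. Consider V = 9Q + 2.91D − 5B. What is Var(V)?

Var(V) = 3418.6405

Var(V) = a²·Var(Q) + b²·Var(D) + c²·Var(B) + 2ab·Cov[Q, D] + 2ac·Cov[Q, B] + 2bc·Cov[D, B], with a = 9, b = 2.91, c = -5.
= 1296 + 42.3405 + 1397.5 + 261.9 + 450 + (-29.1)
= 3418.6405.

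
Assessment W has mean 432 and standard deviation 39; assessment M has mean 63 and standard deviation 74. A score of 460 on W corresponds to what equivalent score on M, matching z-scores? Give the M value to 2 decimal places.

z = (460 − 432)/39 ≈ 0.7179.
M = 63 + z·74 = 63 + (460 − 432)·74/39 ≈ 116.13.

M = 116.13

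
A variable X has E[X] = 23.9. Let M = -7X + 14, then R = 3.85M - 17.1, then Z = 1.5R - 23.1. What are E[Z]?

E[M] = (-7)·23.9 + 14 = -153.3.
E[R] = 3.85·(-153.3) + (-17.1) = -607.305.
E[Z] = 1.5·(-607.305) + (-23.1) = -934.0575.

E[Z] = -934.0575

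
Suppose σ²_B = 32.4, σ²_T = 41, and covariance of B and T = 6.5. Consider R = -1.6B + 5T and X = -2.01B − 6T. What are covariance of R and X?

covariance of R and X = -1128.7266

By bilinearity, covariance of R and X = ac·σ²_B + bd·σ²_T + (ad+bc)·covariance of B and T, with a=-1.6, b=5, c=-2.01, d=-6.
ac·σ²_B = (-1.6)·(-2.01)·32.4 = 104.1984
bd·σ²_T = 5·(-6)·41 = -1230
(ad+bc)·covariance of B and T = (-0.45)·6.5 = -2.925
covariance of R and X = 104.1984 + (-1230) + (-2.925) = -1128.7266.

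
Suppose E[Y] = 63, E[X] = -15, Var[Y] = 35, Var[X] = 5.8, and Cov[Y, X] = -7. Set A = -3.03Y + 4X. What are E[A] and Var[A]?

E[A] = -250.89, Var[A] = 583.8115

E[A] = (-3.03)·E[Y] + 4·E[X] = (-3.03)·63 + 4·(-15) = -250.89.
Var[A] = a²·Var[Y] + b²·Var[X] + 2ab·Cov[Y, X] with a = -3.03, b = 4.
= (-3.03)²·35 + 4²·5.8 + 2·(-3.03)·4·(-7)
= 321.3315 + 92.8 + 169.68 = 583.8115.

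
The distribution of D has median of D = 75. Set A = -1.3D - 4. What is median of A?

A linear map preserves order up to sign, so median of A = a·median of D + b = (-1.3)·75 + (-4) = -101.5.

median of A = -101.5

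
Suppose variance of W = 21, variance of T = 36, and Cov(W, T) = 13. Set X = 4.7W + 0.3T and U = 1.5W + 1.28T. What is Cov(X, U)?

Cov(X, U) = 245.932

By bilinearity, Cov(X, U) = ac·variance of W + bd·variance of T + (ad+bc)·Cov(W, T), with a=4.7, b=0.3, c=1.5, d=1.28.
ac·variance of W = 4.7·1.5·21 = 148.05
bd·variance of T = 0.3·1.28·36 = 13.824
(ad+bc)·Cov(W, T) = (6.466)·13 = 84.058
Cov(X, U) = 148.05 + 13.824 + 84.058 = 245.932.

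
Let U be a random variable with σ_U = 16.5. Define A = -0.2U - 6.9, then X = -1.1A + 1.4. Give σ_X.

σ_A = |-0.2|·16.5 = 3.3.
σ_X = |-1.1|·3.3 = 3.63.

σ_X = 3.63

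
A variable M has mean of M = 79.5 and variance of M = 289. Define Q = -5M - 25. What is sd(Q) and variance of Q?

Q = -5M - 25 is linear with a = -5, b = -25.
sd(M) = √289 = 17.
sd(Q) = |a|·sd(M) = |-5|·17 = 85.
variance of Q = a²·variance of M = (-5)²·289 = 7225 (the additive constant -25 does not affect variance).

sd(Q) = 85, variance of Q = 7225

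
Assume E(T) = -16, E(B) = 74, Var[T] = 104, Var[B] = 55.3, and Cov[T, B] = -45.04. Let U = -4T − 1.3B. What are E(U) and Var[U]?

E(U) = (-4)·E(T) + (-1.3)·E(B) = (-4)·(-16) + (-1.3)·74 = -32.2.
Var[U] = a²·Var[T] + b²·Var[B] + 2ab·Cov[T, B] with a = -4, b = -1.3.
= (-4)²·104 + (-1.3)²·55.3 + 2·(-4)·(-1.3)·(-45.04)
= 1664 + 93.457 + (-468.416) = 1289.041.

E(U) = -32.2, Var[U] = 1289.041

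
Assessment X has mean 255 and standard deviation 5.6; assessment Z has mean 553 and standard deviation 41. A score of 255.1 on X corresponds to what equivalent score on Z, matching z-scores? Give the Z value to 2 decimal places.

Z = 553.73

z = (255.1 − 255)/5.6 ≈ 0.0179.
Z = 553 + z·41 = 553 + (255.1 − 255)·41/5.6 ≈ 553.73.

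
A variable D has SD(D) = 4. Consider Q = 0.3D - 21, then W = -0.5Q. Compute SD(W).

SD(Q) = |0.3|·4 = 1.2.
SD(W) = |-0.5|·1.2 = 0.6.

SD(W) = 0.6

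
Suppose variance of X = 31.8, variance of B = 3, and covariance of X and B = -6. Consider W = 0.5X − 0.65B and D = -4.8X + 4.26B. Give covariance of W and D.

By bilinearity, covariance of W and D = ac·variance of X + bd·variance of B + (ad+bc)·covariance of X and B, with a=0.5, b=-0.65, c=-4.8, d=4.26.
ac·variance of X = 0.5·(-4.8)·31.8 = -76.32
bd·variance of B = (-0.65)·4.26·3 = -8.307
(ad+bc)·covariance of X and B = (5.25)·(-6) = -31.5
covariance of W and D = -76.32 + (-8.307) + (-31.5) = -116.127.

covariance of W and D = -116.127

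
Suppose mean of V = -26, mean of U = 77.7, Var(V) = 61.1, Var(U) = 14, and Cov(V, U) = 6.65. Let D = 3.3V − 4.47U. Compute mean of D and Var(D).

mean of D = -433.119, Var(D) = 748.9233

mean of D = 3.3·mean of V + (-4.47)·mean of U = 3.3·(-26) + (-4.47)·77.7 = -433.119.
Var(D) = a²·Var(V) + b²·Var(U) + 2ab·Cov(V, U) with a = 3.3, b = -4.47.
= 3.3²·61.1 + (-4.47)²·14 + 2·3.3·(-4.47)·6.65
= 665.379 + 279.7326 + (-196.1883) = 748.9233.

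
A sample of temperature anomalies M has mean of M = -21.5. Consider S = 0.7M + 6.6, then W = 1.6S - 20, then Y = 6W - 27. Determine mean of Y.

mean of Y = -228.12

mean of S = 0.7·(-21.5) + 6.6 = -8.45.
mean of W = 1.6·(-8.45) + (-20) = -33.52.
mean of Y = 6·(-33.52) + (-27) = -228.12.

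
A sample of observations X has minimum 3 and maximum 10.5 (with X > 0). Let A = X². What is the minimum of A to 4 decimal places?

X² is increasing on this domain, so min(A) comes from min(X) = 3: min(A) = square(3) = 9.

min(A) = 9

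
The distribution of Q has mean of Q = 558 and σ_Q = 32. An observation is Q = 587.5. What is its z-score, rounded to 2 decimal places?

z = (Q − mean of Q) / σ_Q = (587.5 − 558) / 32 ≈ 0.92.

z = 0.92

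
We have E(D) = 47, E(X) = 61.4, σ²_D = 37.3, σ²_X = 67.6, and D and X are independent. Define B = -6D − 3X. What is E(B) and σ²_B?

E(B) = -466.2, σ²_B = 1951.2

E(B) = (-6)·E(D) + (-3)·E(X) = (-6)·47 + (-3)·61.4 = -466.2.
σ²_B = a²·σ²_D + b²·σ²_X + 2ab·Cov(D, X) with a = -6, b = -3.
Independence gives Cov(D, X) = 0.
= (-6)²·37.3 + (-3)²·67.6 + 2·(-6)·(-3)·0
= 1342.8 + 608.4 + 0 = 1951.2.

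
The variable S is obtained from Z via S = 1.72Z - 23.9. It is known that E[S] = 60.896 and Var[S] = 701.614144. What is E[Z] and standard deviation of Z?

From S = 1.72Z - 23.9: E[S] = a·E[Z] + b, so E[Z] = (E[S] − b)/a = (60.896 − (-23.9))/1.72 = 49.3.
standard deviation of S = √701.614144 = 26.488.
standard deviation of S = |a|·standard deviation of Z, so standard deviation of Z = 26.488/|1.72| = 15.4.

E[Z] = 49.3, standard deviation of Z = 15.4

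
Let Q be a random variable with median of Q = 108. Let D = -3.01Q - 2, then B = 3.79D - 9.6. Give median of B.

median of D = (-3.01)·108 + (-2) = -327.08.
median of B = 3.79·(-327.08) + (-9.6) = -1249.2332.

median of B = -1249.2332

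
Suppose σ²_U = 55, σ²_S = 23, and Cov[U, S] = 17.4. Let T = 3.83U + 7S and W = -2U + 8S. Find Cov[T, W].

Cov[T, W] = 1156.236

By bilinearity, Cov[T, W] = ac·σ²_U + bd·σ²_S + (ad+bc)·Cov[U, S], with a=3.83, b=7, c=-2, d=8.
ac·σ²_U = 3.83·(-2)·55 = -421.3
bd·σ²_S = 7·8·23 = 1288
(ad+bc)·Cov[U, S] = (16.64)·17.4 = 289.536
Cov[T, W] = -421.3 + 1288 + 289.536 = 1156.236.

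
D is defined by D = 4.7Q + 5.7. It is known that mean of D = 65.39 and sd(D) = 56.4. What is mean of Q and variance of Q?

From D = 4.7Q + 5.7: mean of D = a·mean of Q + b, so mean of Q = (mean of D − b)/a = (65.39 − 5.7)/4.7 = 12.7.
variance of D = 56.4² = 3180.96.
variance of D = a²·variance of Q, so variance of Q = 3180.96/4.7² = 144.

mean of Q = 12.7, variance of Q = 144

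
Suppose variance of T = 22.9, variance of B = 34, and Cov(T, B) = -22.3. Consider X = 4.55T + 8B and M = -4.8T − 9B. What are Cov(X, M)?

Cov(X, M) = -1178.631

By bilinearity, Cov(X, M) = ac·variance of T + bd·variance of B + (ad+bc)·Cov(T, B), with a=4.55, b=8, c=-4.8, d=-9.
ac·variance of T = 4.55·(-4.8)·22.9 = -500.136
bd·variance of B = 8·(-9)·34 = -2448
(ad+bc)·Cov(T, B) = (-79.35)·(-22.3) = 1769.505
Cov(X, M) = -500.136 + (-2448) + 1769.505 = -1178.631.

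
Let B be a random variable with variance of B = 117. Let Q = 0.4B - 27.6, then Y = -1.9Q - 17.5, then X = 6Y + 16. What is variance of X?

variance of X = 2432.8512

variance of Q = 0.4²·117 = 18.72.
variance of Y = (-1.9)²·18.72 = 67.5792.
variance of X = 6²·67.5792 = 2432.8512.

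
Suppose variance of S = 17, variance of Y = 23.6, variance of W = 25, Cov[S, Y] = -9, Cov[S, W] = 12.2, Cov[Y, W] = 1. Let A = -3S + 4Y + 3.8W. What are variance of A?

variance of A = 859.84

variance of A = a²·variance of S + b²·variance of Y + c²·variance of W + 2ab·Cov[S, Y] + 2ac·Cov[S, W] + 2bc·Cov[Y, W], with a = -3, b = 4, c = 3.8.
= 153 + 377.6 + 361 + 216 + (-278.16) + 30.4
= 859.84.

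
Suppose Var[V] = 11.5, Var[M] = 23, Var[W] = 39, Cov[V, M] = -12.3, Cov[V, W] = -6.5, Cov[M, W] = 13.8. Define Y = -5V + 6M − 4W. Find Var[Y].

Var[Y] = a²·Var[V] + b²·Var[M] + c²·Var[W] + 2ab·Cov[V, M] + 2ac·Cov[V, W] + 2bc·Cov[M, W], with a = -5, b = 6, c = -4.
= 287.5 + 828 + 624 + 738 + (-260) + (-662.4)
= 1555.1.

Var[Y] = 1555.1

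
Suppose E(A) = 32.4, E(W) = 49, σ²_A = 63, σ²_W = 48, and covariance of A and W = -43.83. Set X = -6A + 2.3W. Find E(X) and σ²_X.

E(X) = (-6)·E(A) + 2.3·E(W) = (-6)·32.4 + 2.3·49 = -81.7.
σ²_X = a²·σ²_A + b²·σ²_W + 2ab·covariance of A and W with a = -6, b = 2.3.
= (-6)²·63 + 2.3²·48 + 2·(-6)·2.3·(-43.83)
= 2268 + 253.92 + 1209.708 = 3731.628.

E(X) = -81.7, σ²_X = 3731.628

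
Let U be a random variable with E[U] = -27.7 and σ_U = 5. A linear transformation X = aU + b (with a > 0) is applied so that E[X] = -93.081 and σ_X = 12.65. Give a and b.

a = 2.53, b = -23

σ_X = a·σ_U (a > 0), so a = 12.65/5 = 2.53.
E[X] = a·E[U] + b, so b = -93.081 − 2.53·(-27.7) = -23.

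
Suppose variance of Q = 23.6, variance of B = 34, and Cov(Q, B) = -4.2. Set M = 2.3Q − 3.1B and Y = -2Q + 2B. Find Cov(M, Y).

Cov(M, Y) = -364.72

By bilinearity, Cov(M, Y) = ac·variance of Q + bd·variance of B + (ad+bc)·Cov(Q, B), with a=2.3, b=-3.1, c=-2, d=2.
ac·variance of Q = 2.3·(-2)·23.6 = -108.56
bd·variance of B = (-3.1)·2·34 = -210.8
(ad+bc)·Cov(Q, B) = (10.8)·(-4.2) = -45.36
Cov(M, Y) = -108.56 + (-210.8) + (-45.36) = -364.72.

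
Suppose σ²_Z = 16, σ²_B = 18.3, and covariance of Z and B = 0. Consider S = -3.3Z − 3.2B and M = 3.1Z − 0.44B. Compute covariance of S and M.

By bilinearity, covariance of S and M = ac·σ²_Z + bd·σ²_B + (ad+bc)·covariance of Z and B, with a=-3.3, b=-3.2, c=3.1, d=-0.44.
ac·σ²_Z = (-3.3)·3.1·16 = -163.68
bd·σ²_B = (-3.2)·(-0.44)·18.3 = 25.7664
(ad+bc)·covariance of Z and B = (-8.468)·0 = 0
covariance of S and M = -163.68 + 25.7664 + 0 = -137.9136.

covariance of S and M = -137.9136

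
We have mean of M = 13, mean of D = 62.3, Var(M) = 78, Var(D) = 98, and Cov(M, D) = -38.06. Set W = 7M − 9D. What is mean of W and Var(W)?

mean of W = 7·mean of M + (-9)·mean of D = 7·13 + (-9)·62.3 = -469.7.
Var(W) = a²·Var(M) + b²·Var(D) + 2ab·Cov(M, D) with a = 7, b = -9.
= 7²·78 + (-9)²·98 + 2·7·(-9)·(-38.06)
= 3822 + 7938 + 4795.56 = 16555.56.

mean of W = -469.7, Var(W) = 16555.56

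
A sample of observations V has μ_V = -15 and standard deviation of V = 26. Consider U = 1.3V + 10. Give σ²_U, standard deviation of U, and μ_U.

U = 1.3V + 10 is linear with a = 1.3, b = 10.
σ²_V = 26² = 676.
σ²_U = a²·σ²_V = 1.3²·676 = 1142.44 (the additive constant 10 does not affect variance).
standard deviation of U = |a|·standard deviation of V = |1.3|·26 = 33.8.
μ_U = a·μ_V + b = 1.3·(-15) + 10 = -9.5.

σ²_U = 1142.44, standard deviation of U = 33.8, μ_U = -9.5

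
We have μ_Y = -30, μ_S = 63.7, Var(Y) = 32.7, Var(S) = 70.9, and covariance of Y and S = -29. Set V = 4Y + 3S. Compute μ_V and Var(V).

μ_V = 4·μ_Y + 3·μ_S = 4·(-30) + 3·63.7 = 71.1.
Var(V) = a²·Var(Y) + b²·Var(S) + 2ab·covariance of Y and S with a = 4, b = 3.
= 4²·32.7 + 3²·70.9 + 2·4·3·(-29)
= 523.2 + 638.1 + (-696) = 465.3.

μ_V = 71.1, Var(V) = 465.3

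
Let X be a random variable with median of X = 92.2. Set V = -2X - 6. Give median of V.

A linear map preserves order up to sign, so median of V = a·median of X + b = (-2)·92.2 + (-6) = -190.4.

median of V = -190.4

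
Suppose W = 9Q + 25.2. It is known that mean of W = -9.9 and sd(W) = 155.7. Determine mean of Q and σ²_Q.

mean of Q = -3.9, σ²_Q = 299.29

From W = 9Q + 25.2: mean of W = a·mean of Q + b, so mean of Q = (mean of W − b)/a = (-9.9 − 25.2)/9 = -3.9.
σ²_W = 155.7² = 24242.49.
σ²_W = a²·σ²_Q, so σ²_Q = 24242.49/9² = 299.29.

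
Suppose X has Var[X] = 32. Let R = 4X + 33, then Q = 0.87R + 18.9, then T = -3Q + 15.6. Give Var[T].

Var[T] = 3487.7952

Var[R] = 4²·32 = 512.
Var[Q] = 0.87²·512 = 387.5328.
Var[T] = (-3)²·387.5328 = 3487.7952.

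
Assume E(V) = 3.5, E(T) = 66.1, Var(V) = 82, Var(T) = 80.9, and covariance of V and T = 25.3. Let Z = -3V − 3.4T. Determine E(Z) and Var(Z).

E(Z) = (-3)·E(V) + (-3.4)·E(T) = (-3)·3.5 + (-3.4)·66.1 = -235.24.
Var(Z) = a²·Var(V) + b²·Var(T) + 2ab·covariance of V and T with a = -3, b = -3.4.
= (-3)²·82 + (-3.4)²·80.9 + 2·(-3)·(-3.4)·25.3
= 738 + 935.204 + 516.12 = 2189.324.

E(Z) = -235.24, Var(Z) = 2189.324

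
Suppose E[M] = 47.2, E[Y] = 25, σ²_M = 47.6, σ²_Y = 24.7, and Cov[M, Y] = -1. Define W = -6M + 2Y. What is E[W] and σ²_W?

E[W] = (-6)·E[M] + 2·E[Y] = (-6)·47.2 + 2·25 = -233.2.
σ²_W = a²·σ²_M + b²·σ²_Y + 2ab·Cov[M, Y] with a = -6, b = 2.
= (-6)²·47.6 + 2²·24.7 + 2·(-6)·2·(-1)
= 1713.6 + 98.8 + 24 = 1836.4.

E[W] = -233.2, σ²_W = 1836.4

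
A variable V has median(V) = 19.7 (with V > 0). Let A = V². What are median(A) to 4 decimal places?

median(A) = 388.09

V² is monotone on this domain, so median(A) = square(19.7) = 388.09.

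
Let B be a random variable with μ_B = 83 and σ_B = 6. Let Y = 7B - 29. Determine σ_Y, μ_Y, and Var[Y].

σ_Y = 42, μ_Y = 552, Var[Y] = 1764

Y = 7B - 29 is linear with a = 7, b = -29.
σ_Y = |a|·σ_B = |7|·6 = 42.
μ_Y = a·μ_B + b = 7·83 + (-29) = 552.
Var[B] = 6² = 36.
Var[Y] = a²·Var[B] = 7²·36 = 1764 (the additive constant -29 does not affect variance).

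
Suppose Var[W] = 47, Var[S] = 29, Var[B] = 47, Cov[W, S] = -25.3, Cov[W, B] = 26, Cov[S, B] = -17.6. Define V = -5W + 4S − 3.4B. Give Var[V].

Var[V] = a²·Var[W] + b²·Var[S] + c²·Var[B] + 2ab·Cov[W, S] + 2ac·Cov[W, B] + 2bc·Cov[S, B], with a = -5, b = 4, c = -3.4.
= 1175 + 464 + 543.32 + 1012 + 884 + 478.72
= 4557.04.

Var[V] = 4557.04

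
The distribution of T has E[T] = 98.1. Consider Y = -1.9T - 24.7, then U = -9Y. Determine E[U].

E[Y] = (-1.9)·98.1 + (-24.7) = -211.09.
E[U] = (-9)·(-211.09) = 1899.81.

E[U] = 1899.81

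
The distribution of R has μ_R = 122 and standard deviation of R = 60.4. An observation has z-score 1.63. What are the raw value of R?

R = 220.452

R = μ_R + z·standard deviation of R = 122 + 1.63·60.4 = 220.452.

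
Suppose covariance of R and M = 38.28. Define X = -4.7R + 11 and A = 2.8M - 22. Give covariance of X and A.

covariance of X and A = a·c·covariance of R and M = (-4.7)·2.8·38.28 = -503.7648. Additive constants drop out.

covariance of X and A = -503.7648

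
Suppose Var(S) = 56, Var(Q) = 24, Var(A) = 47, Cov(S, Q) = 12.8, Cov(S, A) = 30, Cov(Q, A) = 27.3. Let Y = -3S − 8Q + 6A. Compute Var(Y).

Var(Y) = a²·Var(S) + b²·Var(Q) + c²·Var(A) + 2ab·Cov(S, Q) + 2ac·Cov(S, A) + 2bc·Cov(Q, A), with a = -3, b = -8, c = 6.
= 504 + 1536 + 1692 + 614.4 + (-1080) + (-2620.8)
= 645.6.

Var(Y) = 645.6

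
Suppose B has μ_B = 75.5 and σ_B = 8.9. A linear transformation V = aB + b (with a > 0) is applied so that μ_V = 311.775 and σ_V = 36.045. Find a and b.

a = 4.05, b = 6

σ_V = a·σ_B (a > 0), so a = 36.045/8.9 = 4.05.
μ_V = a·μ_B + b, so b = 311.775 − 4.05·75.5 = 6.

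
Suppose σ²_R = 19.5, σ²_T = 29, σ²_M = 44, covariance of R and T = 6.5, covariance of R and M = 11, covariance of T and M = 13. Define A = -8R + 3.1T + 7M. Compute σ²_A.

σ²_A = 2692.49

σ²_A = a²·σ²_R + b²·σ²_T + c²·σ²_M + 2ab·covariance of R and T + 2ac·covariance of R and M + 2bc·covariance of T and M, with a = -8, b = 3.1, c = 7.
= 1248 + 278.69 + 2156 + (-322.4) + (-1232) + 564.2
= 2692.49.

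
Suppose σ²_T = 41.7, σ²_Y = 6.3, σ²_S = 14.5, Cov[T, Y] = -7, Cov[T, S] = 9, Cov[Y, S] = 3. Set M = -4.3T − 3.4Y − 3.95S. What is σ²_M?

σ²_M = 1251.72725

σ²_M = a²·σ²_T + b²·σ²_Y + c²·σ²_S + 2ab·Cov[T, Y] + 2ac·Cov[T, S] + 2bc·Cov[Y, S], with a = -4.3, b = -3.4, c = -3.95.
= 771.033 + 72.828 + 226.23625 + (-204.68) + 305.73 + 80.58
= 1251.72725.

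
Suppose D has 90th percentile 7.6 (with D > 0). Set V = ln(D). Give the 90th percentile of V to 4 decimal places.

90th percentile of V = 2.0281

ln(D) is increasing, so P_{90}(V) = g(P_{90}(D)) ≈ 2.0281.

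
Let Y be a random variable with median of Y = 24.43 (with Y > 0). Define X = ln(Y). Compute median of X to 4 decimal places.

median of X = 3.1958

ln(Y) is monotone on this domain, so median of X = ln(24.43) ≈ 3.1958.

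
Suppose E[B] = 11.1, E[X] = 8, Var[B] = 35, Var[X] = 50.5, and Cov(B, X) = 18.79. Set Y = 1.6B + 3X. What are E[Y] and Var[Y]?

E[Y] = 41.76, Var[Y] = 724.484

E[Y] = 1.6·E[B] + 3·E[X] = 1.6·11.1 + 3·8 = 41.76.
Var[Y] = a²·Var[B] + b²·Var[X] + 2ab·Cov(B, X) with a = 1.6, b = 3.
= 1.6²·35 + 3²·50.5 + 2·1.6·3·18.79
= 89.6 + 454.5 + 180.384 = 724.484.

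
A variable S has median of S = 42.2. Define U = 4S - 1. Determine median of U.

A linear map preserves order up to sign, so median of U = a·median of S + b = 4·42.2 + (-1) = 167.8.

median of U = 167.8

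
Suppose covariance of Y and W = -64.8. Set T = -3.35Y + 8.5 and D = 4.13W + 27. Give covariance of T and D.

covariance of T and D = a·c·covariance of Y and W = (-3.35)·4.13·(-64.8) = 896.5404. Additive constants drop out.

covariance of T and D = 896.5404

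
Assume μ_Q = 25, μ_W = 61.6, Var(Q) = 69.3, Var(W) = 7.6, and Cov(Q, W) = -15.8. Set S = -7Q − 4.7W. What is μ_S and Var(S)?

μ_S = -464.52, Var(S) = 2523.944

μ_S = (-7)·μ_Q + (-4.7)·μ_W = (-7)·25 + (-4.7)·61.6 = -464.52.
Var(S) = a²·Var(Q) + b²·Var(W) + 2ab·Cov(Q, W) with a = -7, b = -4.7.
= (-7)²·69.3 + (-4.7)²·7.6 + 2·(-7)·(-4.7)·(-15.8)
= 3395.7 + 167.884 + (-1039.64) = 2523.944.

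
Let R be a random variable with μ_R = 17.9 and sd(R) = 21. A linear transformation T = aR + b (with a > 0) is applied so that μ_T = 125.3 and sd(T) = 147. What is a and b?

a = 7, b = 0

sd(T) = a·sd(R) (a > 0), so a = 147/21 = 7.
μ_T = a·μ_R + b, so b = 125.3 − 7·17.9 = 0.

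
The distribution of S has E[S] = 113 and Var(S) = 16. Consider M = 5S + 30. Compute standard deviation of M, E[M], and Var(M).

M = 5S + 30 is linear with a = 5, b = 30.
standard deviation of S = √16 = 4.
standard deviation of M = |a|·standard deviation of S = |5|·4 = 20.
E[M] = a·E[S] + b = 5·113 + 30 = 595.
Var(M) = a²·Var(S) = 5²·16 = 400 (the additive constant 30 does not affect variance).

standard deviation of M = 20, E[M] = 595, Var(M) = 400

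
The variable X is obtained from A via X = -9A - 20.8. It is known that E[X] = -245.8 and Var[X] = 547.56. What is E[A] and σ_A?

From X = -9A - 20.8: E[X] = a·E[A] + b, so E[A] = (E[X] − b)/a = (-245.8 − (-20.8))/(-9) = 25.
σ_X = √547.56 = 23.4.
σ_X = |a|·σ_A, so σ_A = 23.4/|-9| = 2.6.

E[A] = 25, σ_A = 2.6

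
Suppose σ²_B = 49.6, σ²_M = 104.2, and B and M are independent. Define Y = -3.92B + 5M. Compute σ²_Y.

σ²_Y = 3367.17344

σ²_Y = a²·σ²_B + b²·σ²_M + 2ab·Cov[B, M] with a = -3.92, b = 5.
Independence gives Cov[B, M] = 0.
= (-3.92)²·49.6 + 5²·104.2 + 2·(-3.92)·5·0
= 762.17344 + 2605 + 0 = 3367.17344.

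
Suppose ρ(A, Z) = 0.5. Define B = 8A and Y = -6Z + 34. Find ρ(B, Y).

Linear rescalings preserve |correlation|; the slopes 8 and -6 have opposite signs, so the correlation flips sign: ρ(B, Y) = −ρ(A, Z) = -0.5.

ρ(B, Y) = -0.5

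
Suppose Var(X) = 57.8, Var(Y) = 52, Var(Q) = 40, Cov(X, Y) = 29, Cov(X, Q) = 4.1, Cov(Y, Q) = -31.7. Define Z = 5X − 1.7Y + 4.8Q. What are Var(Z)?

Var(Z) = a²·Var(X) + b²·Var(Y) + c²·Var(Q) + 2ab·Cov(X, Y) + 2ac·Cov(X, Q) + 2bc·Cov(Y, Q), with a = 5, b = -1.7, c = 4.8.
= 1445 + 150.28 + 921.6 + (-493) + 196.8 + 517.344
= 2738.024.

Var(Z) = 2738.024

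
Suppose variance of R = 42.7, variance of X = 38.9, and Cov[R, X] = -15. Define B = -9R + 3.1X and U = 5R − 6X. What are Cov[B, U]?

By bilinearity, Cov[B, U] = ac·variance of R + bd·variance of X + (ad+bc)·Cov[R, X], with a=-9, b=3.1, c=5, d=-6.
ac·variance of R = (-9)·5·42.7 = -1921.5
bd·variance of X = 3.1·(-6)·38.9 = -723.54
(ad+bc)·Cov[R, X] = (69.5)·(-15) = -1042.5
Cov[B, U] = -1921.5 + (-723.54) + (-1042.5) = -3687.54.

Cov[B, U] = -3687.54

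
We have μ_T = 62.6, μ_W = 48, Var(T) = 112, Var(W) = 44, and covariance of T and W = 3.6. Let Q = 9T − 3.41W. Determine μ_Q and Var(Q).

μ_Q = 399.72, Var(Q) = 9362.6684

μ_Q = 9·μ_T + (-3.41)·μ_W = 9·62.6 + (-3.41)·48 = 399.72.
Var(Q) = a²·Var(T) + b²·Var(W) + 2ab·covariance of T and W with a = 9, b = -3.41.
= 9²·112 + (-3.41)²·44 + 2·9·(-3.41)·3.6
= 9072 + 511.6364 + (-220.968) = 9362.6684.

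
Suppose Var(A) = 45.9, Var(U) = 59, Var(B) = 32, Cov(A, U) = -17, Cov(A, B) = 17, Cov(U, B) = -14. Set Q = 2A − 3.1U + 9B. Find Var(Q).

Var(Q) = a²·Var(A) + b²·Var(U) + c²·Var(B) + 2ab·Cov(A, U) + 2ac·Cov(A, B) + 2bc·Cov(U, B), with a = 2, b = -3.1, c = 9.
= 183.6 + 566.99 + 2592 + 210.8 + 612 + 781.2
= 4946.59.

Var(Q) = 4946.59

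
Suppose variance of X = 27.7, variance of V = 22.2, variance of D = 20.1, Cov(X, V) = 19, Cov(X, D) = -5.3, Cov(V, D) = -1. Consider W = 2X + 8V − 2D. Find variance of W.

variance of W = a²·variance of X + b²·variance of V + c²·variance of D + 2ab·Cov(X, V) + 2ac·Cov(X, D) + 2bc·Cov(V, D), with a = 2, b = 8, c = -2.
= 110.8 + 1420.8 + 80.4 + 608 + 42.4 + 32
= 2294.4.

variance of W = 2294.4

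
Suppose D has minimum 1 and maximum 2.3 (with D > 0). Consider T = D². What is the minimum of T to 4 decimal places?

min(T) = 1

D² is increasing on this domain, so min(T) comes from min(D) = 1: min(T) = square(1) = 1.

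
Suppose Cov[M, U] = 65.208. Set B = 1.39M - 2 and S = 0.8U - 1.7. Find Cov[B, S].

Cov[B, S] = a·c·Cov[M, U] = 1.39·0.8·65.208 = 72.511296. Additive constants drop out.

Cov[B, S] = 72.511296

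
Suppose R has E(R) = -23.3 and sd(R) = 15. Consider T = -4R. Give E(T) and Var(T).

E(T) = 93.2, Var(T) = 3600

T = -4R is linear with a = -4, b = 0.
E(T) = a·E(R) + b = (-4)·(-23.3) = 93.2.
Var(R) = 15² = 225.
Var(T) = a²·Var(R) = (-4)²·225 = 3600.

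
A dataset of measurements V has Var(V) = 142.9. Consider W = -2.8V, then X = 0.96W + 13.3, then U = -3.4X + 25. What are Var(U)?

Var(W) = (-2.8)²·142.9 = 1120.336.
Var(X) = 0.96²·1120.336 = 1032.5016576.
Var(U) = (-3.4)²·1032.5016576 = 11935.719161856.

Var(U) = 11935.719161856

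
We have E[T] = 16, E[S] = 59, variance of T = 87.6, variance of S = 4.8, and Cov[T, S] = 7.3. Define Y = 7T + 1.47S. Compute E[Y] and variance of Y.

E[Y] = 7·E[T] + 1.47·E[S] = 7·16 + 1.47·59 = 198.73.
variance of Y = a²·variance of T + b²·variance of S + 2ab·Cov[T, S] with a = 7, b = 1.47.
= 7²·87.6 + 1.47²·4.8 + 2·7·1.47·7.3
= 4292.4 + 10.37232 + 150.234 = 4453.00632.

E[Y] = 198.73, variance of Y = 4453.00632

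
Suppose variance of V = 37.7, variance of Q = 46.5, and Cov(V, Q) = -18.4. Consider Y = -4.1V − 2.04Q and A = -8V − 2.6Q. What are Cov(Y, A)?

By bilinearity, Cov(Y, A) = ac·variance of V + bd·variance of Q + (ad+bc)·Cov(V, Q), with a=-4.1, b=-2.04, c=-8, d=-2.6.
ac·variance of V = (-4.1)·(-8)·37.7 = 1236.56
bd·variance of Q = (-2.04)·(-2.6)·46.5 = 246.636
(ad+bc)·Cov(V, Q) = (26.98)·(-18.4) = -496.432
Cov(Y, A) = 1236.56 + 246.636 + (-496.432) = 986.764.

Cov(Y, A) = 986.764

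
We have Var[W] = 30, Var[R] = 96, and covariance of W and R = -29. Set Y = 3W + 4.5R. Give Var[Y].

Var[Y] = a²·Var[W] + b²·Var[R] + 2ab·covariance of W and R with a = 3, b = 4.5.
= 3²·30 + 4.5²·96 + 2·3·4.5·(-29)
= 270 + 1944 + (-783) = 1431.

Var[Y] = 1431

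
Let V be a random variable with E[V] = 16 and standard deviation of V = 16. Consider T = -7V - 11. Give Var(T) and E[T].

T = -7V - 11 is linear with a = -7, b = -11.
Var(V) = 16² = 256.
Var(T) = a²·Var(V) = (-7)²·256 = 12544 (the additive constant -11 does not affect variance).
E[T] = a·E[V] + b = (-7)·16 + (-11) = -123.

Var(T) = 12544, E[T] = -123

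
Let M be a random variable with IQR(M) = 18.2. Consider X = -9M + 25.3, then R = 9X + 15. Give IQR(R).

IQR(X) = |-9|·18.2 = 163.8.
IQR(R) = |9|·163.8 = 1474.2.

IQR(R) = 1474.2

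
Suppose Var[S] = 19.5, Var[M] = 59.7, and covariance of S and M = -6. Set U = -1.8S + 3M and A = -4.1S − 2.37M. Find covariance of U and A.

By bilinearity, covariance of U and A = ac·Var[S] + bd·Var[M] + (ad+bc)·covariance of S and M, with a=-1.8, b=3, c=-4.1, d=-2.37.
ac·Var[S] = (-1.8)·(-4.1)·19.5 = 143.91
bd·Var[M] = 3·(-2.37)·59.7 = -424.467
(ad+bc)·covariance of S and M = (-8.034)·(-6) = 48.204
covariance of U and A = 143.91 + (-424.467) + 48.204 = -232.353.

covariance of U and A = -232.353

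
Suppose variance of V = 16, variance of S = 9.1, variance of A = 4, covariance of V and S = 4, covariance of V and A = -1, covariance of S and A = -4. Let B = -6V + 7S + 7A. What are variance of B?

variance of B = a²·variance of V + b²·variance of S + c²·variance of A + 2ab·covariance of V and S + 2ac·covariance of V and A + 2bc·covariance of S and A, with a = -6, b = 7, c = 7.
= 576 + 445.9 + 196 + (-336) + 84 + (-392)
= 573.9.

variance of B = 573.9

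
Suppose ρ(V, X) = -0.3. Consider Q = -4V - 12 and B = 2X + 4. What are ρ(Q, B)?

Linear rescalings preserve |correlation|; the slopes -4 and 2 have opposite signs, so the correlation flips sign: ρ(Q, B) = −ρ(V, X) = 0.3.

ρ(Q, B) = 0.3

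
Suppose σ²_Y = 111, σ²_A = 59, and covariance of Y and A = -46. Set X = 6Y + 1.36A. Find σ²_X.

σ²_X = a²·σ²_Y + b²·σ²_A + 2ab·covariance of Y and A with a = 6, b = 1.36.
= 6²·111 + 1.36²·59 + 2·6·1.36·(-46)
= 3996 + 109.1264 + (-750.72) = 3354.4064.

σ²_X = 3354.4064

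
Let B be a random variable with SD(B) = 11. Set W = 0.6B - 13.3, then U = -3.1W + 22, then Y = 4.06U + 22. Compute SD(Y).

SD(Y) = 83.0676

SD(W) = |0.6|·11 = 6.6.
SD(U) = |-3.1|·6.6 = 20.46.
SD(Y) = |4.06|·20.46 = 83.0676.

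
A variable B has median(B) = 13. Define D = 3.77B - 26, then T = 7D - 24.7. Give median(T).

median(D) = 3.77·13 + (-26) = 23.01.
median(T) = 7·23.01 + (-24.7) = 136.37.

median(T) = 136.37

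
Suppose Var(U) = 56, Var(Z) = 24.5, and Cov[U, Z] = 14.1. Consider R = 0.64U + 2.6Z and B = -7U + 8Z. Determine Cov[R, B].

Cov[R, B] = 74.292

By bilinearity, Cov[R, B] = ac·Var(U) + bd·Var(Z) + (ad+bc)·Cov[U, Z], with a=0.64, b=2.6, c=-7, d=8.
ac·Var(U) = 0.64·(-7)·56 = -250.88
bd·Var(Z) = 2.6·8·24.5 = 509.6
(ad+bc)·Cov[U, Z] = (-13.08)·14.1 = -184.428
Cov[R, B] = -250.88 + 509.6 + (-184.428) = 74.292.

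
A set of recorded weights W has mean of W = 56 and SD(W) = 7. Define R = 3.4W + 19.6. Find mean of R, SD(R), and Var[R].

mean of R = 210, SD(R) = 23.8, Var[R] = 566.44

R = 3.4W + 19.6 is linear with a = 3.4, b = 19.6.
mean of R = a·mean of W + b = 3.4·56 + 19.6 = 210.
SD(R) = |a|·SD(W) = |3.4|·7 = 23.8.
Var[W] = 7² = 49.
Var[R] = a²·Var[W] = 3.4²·49 = 566.44 (the additive constant 19.6 does not affect variance).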